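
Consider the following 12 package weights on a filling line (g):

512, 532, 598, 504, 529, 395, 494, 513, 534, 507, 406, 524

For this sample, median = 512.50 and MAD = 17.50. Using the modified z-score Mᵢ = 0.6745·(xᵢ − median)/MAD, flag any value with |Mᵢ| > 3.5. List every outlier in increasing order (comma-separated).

|Mᵢ| > 3.5 ⇔ |xᵢ − 512.50| > 3.5·17.50/0.6745 = 90.81.
So outliers lie outside [421.69, 603.31].
395: M = -4.53 → outlier.
406: M = -4.10 → outlier.

395, 406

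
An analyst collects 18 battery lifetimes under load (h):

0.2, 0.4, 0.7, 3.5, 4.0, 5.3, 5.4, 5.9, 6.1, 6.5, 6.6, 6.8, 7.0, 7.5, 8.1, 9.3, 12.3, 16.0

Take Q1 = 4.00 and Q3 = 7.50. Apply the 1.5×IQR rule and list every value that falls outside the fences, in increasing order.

IQR = Q3 − Q1 = 7.50 − 4.00 = 3.50.
Lower fence = Q1 − 1.5·IQR = 4.00 − 5.25 = -1.25.
Upper fence = Q3 + 1.5·IQR = 7.50 + 5.25 = 12.75.
16.0 > 12.75 → outlier.
All remaining values lie within [-1.25, 12.75].

16.0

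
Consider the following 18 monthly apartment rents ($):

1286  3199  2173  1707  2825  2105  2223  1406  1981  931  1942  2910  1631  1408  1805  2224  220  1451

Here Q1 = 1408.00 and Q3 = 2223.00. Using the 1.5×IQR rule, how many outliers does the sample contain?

IQR = 815.00; fences at 1408.00 − 1222.50 = 185.50 and 2223.00 + 1222.50 = 3445.50.
Every value lies within the cutoffs.

0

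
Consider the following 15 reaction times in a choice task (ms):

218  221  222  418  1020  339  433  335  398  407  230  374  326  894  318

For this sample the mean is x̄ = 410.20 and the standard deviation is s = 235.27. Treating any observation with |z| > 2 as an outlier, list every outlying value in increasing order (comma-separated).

894, 1020

Cutoffs at x̄ ± 2s: 410.20 ± 2·235.27 = [-60.34, 880.74].
894: z = 2.06, |z| > 2 → outlier.
1020: z = 2.59, |z| > 2 → outlier.
Every other value lies within [-60.34, 880.74].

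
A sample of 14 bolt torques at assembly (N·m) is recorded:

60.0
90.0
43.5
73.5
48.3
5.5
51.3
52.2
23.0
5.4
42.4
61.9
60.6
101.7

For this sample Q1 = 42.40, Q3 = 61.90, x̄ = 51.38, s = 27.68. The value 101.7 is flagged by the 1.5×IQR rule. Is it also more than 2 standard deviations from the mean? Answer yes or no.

z = (101.7 − 51.38) / 27.68 = 1.82.
|z| = 1.82 ≤ 2.

no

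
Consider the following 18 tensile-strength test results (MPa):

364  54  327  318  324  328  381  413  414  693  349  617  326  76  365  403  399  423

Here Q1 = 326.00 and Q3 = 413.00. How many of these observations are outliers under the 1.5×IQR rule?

4

IQR = 87.00; fences at 326.00 − 130.50 = 195.50 and 413.00 + 130.50 = 543.50.
Outside the cutoffs: 54, 76, 617, 693.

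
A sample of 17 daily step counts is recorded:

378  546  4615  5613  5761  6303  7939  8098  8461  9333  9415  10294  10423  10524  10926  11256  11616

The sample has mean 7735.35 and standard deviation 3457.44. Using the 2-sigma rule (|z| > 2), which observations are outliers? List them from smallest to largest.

Cutoffs at x̄ ± 2s: 7735.35 ± 2·3457.44 = [820.47, 14650.23].
378: z = -2.13, |z| > 2 → outlier.
546: z = -2.08, |z| > 2 → outlier.
Every other value lies within [820.47, 14650.23].

378, 546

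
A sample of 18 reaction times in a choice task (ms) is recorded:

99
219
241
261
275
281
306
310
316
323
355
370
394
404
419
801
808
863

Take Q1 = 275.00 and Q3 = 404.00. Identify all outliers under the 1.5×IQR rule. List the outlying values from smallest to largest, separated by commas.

IQR = Q3 − Q1 = 404.00 − 275.00 = 129.00.
Lower fence = Q1 − 1.5·IQR = 275.00 − 193.50 = 81.50.
Upper fence = Q3 + 1.5·IQR = 404.00 + 193.50 = 597.50.
801 > 597.50 → outlier.
808 > 597.50 → outlier.
863 > 597.50 → outlier.
All remaining values lie within [81.50, 597.50].

801, 808, 863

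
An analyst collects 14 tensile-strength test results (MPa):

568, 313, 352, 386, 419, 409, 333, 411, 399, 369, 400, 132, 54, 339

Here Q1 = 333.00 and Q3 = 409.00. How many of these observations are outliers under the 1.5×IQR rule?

3

IQR = 76.00; fences at 333.00 − 114.00 = 219.00 and 409.00 + 114.00 = 523.00.
Outside the cutoffs: 54, 132, 568.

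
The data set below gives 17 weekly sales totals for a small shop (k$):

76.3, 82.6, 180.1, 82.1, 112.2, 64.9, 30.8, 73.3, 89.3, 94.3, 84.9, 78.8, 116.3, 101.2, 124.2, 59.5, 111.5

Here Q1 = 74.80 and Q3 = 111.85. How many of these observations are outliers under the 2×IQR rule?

0

IQR = 37.05; fences at 74.80 − 74.10 = 0.70 and 111.85 + 74.10 = 185.95.
Every value lies within the cutoffs.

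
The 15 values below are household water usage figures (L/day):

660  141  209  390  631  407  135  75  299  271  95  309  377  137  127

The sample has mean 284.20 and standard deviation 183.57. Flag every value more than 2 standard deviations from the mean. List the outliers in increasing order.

660

Cutoffs at x̄ ± 2s: 284.20 ± 2·183.57 = [-82.94, 651.34].
660: z = 2.05, |z| > 2 → outlier.
Every other value lies within [-82.94, 651.34].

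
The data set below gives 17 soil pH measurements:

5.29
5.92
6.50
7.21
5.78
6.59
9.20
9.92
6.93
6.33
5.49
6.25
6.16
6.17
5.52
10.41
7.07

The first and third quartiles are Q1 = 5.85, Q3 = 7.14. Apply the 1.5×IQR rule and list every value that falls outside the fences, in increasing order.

9.20, 9.92, 10.41

IQR = Q3 − Q1 = 7.14 − 5.85 = 1.29.
Lower fence = Q1 − 1.5·IQR = 5.85 − 1.935 = 3.915.
Upper fence = Q3 + 1.5·IQR = 7.14 + 1.935 = 9.075.
9.20 > 9.075 → outlier.
9.92 > 9.075 → outlier.
10.41 > 9.075 → outlier.
All remaining values lie within [3.915, 9.075].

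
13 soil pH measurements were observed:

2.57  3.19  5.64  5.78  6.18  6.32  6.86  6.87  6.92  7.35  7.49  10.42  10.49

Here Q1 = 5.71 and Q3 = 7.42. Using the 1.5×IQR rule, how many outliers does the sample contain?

3

IQR = 1.71; fences at 5.71 − 2.565 = 3.145 and 7.42 + 2.565 = 9.985.
Outside the cutoffs: 2.57, 10.42, 10.49.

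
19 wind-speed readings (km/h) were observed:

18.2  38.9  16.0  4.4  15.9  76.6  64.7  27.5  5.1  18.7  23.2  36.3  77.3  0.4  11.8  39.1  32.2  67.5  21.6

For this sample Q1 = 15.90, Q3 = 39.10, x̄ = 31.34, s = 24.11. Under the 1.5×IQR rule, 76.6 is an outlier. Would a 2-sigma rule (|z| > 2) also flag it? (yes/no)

no

z = (76.6 − 31.34) / 24.11 = 1.88.
|z| = 1.88 ≤ 2.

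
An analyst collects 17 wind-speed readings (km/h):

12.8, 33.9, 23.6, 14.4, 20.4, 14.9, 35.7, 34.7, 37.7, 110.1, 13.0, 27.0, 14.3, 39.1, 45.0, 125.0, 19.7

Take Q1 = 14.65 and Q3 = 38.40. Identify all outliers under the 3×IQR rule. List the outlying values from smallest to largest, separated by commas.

110.1, 125.0

IQR = Q3 − Q1 = 38.40 − 14.65 = 23.75.
Lower fence = Q1 − 3·IQR = 14.65 − 71.25 = -56.60.
Upper fence = Q3 + 3·IQR = 38.40 + 71.25 = 109.65.
110.1 > 109.65 → outlier.
125.0 > 109.65 → outlier.
All remaining values lie within [-56.60, 109.65].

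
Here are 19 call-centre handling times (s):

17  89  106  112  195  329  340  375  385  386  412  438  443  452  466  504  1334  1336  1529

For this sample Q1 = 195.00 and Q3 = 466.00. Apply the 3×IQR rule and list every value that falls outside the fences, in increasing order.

1334, 1336, 1529

IQR = Q3 − Q1 = 466.00 − 195.00 = 271.00.
Lower fence = Q1 − 3·IQR = 195.00 − 813.00 = -618.00.
Upper fence = Q3 + 3·IQR = 466.00 + 813.00 = 1279.00.
1334 > 1279.00 → outlier.
1336 > 1279.00 → outlier.
1529 > 1279.00 → outlier.
All remaining values lie within [-618.00, 1279.00].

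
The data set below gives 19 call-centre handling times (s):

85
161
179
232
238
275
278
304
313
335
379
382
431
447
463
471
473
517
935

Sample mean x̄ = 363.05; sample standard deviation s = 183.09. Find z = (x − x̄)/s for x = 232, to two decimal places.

z = (232 − 363.05) / 183.09 = -0.72.

-0.72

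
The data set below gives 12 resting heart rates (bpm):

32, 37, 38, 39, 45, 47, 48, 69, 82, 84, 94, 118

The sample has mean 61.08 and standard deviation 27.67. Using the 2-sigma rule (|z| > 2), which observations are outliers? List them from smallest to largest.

Cutoffs at x̄ ± 2s: 61.08 ± 2·27.67 = [5.74, 116.42].
118: z = 2.06, |z| > 2 → outlier.
Every other value lies within [5.74, 116.42].

118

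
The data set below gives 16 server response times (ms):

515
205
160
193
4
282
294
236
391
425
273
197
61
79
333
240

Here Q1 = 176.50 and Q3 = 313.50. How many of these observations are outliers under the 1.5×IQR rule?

0

IQR = 137.00; fences at 176.50 − 205.50 = -29.00 and 313.50 + 205.50 = 519.00.
Every value lies within the cutoffs.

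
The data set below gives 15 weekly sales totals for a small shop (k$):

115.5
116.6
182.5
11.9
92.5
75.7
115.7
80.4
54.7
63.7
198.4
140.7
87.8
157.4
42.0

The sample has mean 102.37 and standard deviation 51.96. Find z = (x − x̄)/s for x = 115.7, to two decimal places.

0.26

z = (115.7 − 102.37) / 51.96 = 0.26.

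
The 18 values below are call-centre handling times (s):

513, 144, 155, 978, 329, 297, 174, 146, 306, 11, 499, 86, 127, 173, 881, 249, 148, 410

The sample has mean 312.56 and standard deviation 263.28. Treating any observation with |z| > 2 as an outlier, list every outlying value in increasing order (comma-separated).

881, 978

Cutoffs at x̄ ± 2s: 312.56 ± 2·263.28 = [-214.00, 839.12].
881: z = 2.16, |z| > 2 → outlier.
978: z = 2.53, |z| > 2 → outlier.
Every other value lies within [-214.00, 839.12].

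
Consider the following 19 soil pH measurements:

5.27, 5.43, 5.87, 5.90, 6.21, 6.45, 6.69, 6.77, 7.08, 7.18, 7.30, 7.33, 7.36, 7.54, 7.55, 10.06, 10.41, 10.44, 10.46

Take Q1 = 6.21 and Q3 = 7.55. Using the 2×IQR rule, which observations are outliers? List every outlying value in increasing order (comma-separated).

10.41, 10.44, 10.46

IQR = Q3 − Q1 = 7.55 − 6.21 = 1.34.
Lower fence = Q1 − 2·IQR = 6.21 − 2.68 = 3.53.
Upper fence = Q3 + 2·IQR = 7.55 + 2.68 = 10.23.
10.41 > 10.23 → outlier.
10.44 > 10.23 → outlier.
10.46 > 10.23 → outlier.
All remaining values lie within [3.53, 10.23].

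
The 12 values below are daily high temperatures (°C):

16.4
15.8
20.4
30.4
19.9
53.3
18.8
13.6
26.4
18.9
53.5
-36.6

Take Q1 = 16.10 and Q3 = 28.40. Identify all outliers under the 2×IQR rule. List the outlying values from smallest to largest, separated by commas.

IQR = Q3 − Q1 = 28.40 − 16.10 = 12.30.
Lower fence = Q1 − 2·IQR = 16.10 − 24.60 = -8.50.
Upper fence = Q3 + 2·IQR = 28.40 + 24.60 = 53.00.
-36.6 < -8.50 → outlier.
53.3 > 53.00 → outlier.
53.5 > 53.00 → outlier.
All remaining values lie within [-8.50, 53.00].

-36.6, 53.3, 53.5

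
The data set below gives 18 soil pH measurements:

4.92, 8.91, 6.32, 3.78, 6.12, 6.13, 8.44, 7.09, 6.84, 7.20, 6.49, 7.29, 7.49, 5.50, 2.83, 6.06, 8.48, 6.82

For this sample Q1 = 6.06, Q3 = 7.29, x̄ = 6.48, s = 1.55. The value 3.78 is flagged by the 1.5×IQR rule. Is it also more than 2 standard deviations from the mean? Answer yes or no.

no

z = (3.78 − 6.48) / 1.55 = -1.74.
|z| = 1.74 ≤ 2.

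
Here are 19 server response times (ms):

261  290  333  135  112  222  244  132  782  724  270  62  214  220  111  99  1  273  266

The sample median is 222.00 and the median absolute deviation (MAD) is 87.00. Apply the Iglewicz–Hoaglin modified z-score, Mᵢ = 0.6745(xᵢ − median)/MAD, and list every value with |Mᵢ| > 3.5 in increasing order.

724, 782

|Mᵢ| > 3.5 ⇔ |xᵢ − 222.00| > 3.5·87.00/0.6745 = 451.45.
So outliers lie outside [-229.45, 673.45].
724: M = 3.89 → outlier.
782: M = 4.34 → outlier.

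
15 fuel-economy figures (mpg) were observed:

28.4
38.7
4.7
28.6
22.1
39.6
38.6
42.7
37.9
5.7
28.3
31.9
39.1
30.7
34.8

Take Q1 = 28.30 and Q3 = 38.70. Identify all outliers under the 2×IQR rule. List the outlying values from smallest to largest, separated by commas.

4.7, 5.7

IQR = Q3 − Q1 = 38.70 − 28.30 = 10.40.
Lower fence = Q1 − 2·IQR = 28.30 − 20.80 = 7.50.
Upper fence = Q3 + 2·IQR = 38.70 + 20.80 = 59.50.
4.7 < 7.50 → outlier.
5.7 < 7.50 → outlier.
All remaining values lie within [7.50, 59.50].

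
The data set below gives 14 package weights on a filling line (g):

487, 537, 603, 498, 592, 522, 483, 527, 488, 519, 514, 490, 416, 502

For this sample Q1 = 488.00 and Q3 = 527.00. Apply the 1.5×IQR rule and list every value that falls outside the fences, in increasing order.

IQR = Q3 − Q1 = 527.00 − 488.00 = 39.00.
Lower fence = Q1 − 1.5·IQR = 488.00 − 58.50 = 429.50.
Upper fence = Q3 + 1.5·IQR = 527.00 + 58.50 = 585.50.
416 < 429.50 → outlier.
592 > 585.50 → outlier.
603 > 585.50 → outlier.
All remaining values lie within [429.50, 585.50].

416, 592, 603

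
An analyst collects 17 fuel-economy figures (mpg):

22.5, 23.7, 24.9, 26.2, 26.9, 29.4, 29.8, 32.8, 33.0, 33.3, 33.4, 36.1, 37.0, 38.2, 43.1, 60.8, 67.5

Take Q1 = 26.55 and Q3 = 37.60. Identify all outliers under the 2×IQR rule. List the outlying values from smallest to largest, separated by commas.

IQR = Q3 − Q1 = 37.60 − 26.55 = 11.05.
Lower fence = Q1 − 2·IQR = 26.55 − 22.10 = 4.45.
Upper fence = Q3 + 2·IQR = 37.60 + 22.10 = 59.70.
60.8 > 59.70 → outlier.
67.5 > 59.70 → outlier.
All remaining values lie within [4.45, 59.70].

60.8, 67.5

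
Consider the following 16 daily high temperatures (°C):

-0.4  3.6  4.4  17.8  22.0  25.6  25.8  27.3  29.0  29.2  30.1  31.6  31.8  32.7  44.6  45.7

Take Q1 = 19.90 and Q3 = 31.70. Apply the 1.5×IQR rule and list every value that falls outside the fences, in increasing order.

IQR = Q3 − Q1 = 31.70 − 19.90 = 11.80.
Lower fence = Q1 − 1.5·IQR = 19.90 − 17.70 = 2.20.
Upper fence = Q3 + 1.5·IQR = 31.70 + 17.70 = 49.40.
-0.4 < 2.20 → outlier.
All remaining values lie within [2.20, 49.40].

-0.4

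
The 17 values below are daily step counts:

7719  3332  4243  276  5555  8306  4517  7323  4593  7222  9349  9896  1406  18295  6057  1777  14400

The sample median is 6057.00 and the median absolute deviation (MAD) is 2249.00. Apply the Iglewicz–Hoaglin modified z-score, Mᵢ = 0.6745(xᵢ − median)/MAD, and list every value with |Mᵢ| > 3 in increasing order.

|Mᵢ| > 3 ⇔ |xᵢ − 6057.00| > 3·2249.00/0.6745 = 10002.97.
So outliers lie outside [-3945.97, 16059.97].
18295: M = 3.67 → outlier.

18295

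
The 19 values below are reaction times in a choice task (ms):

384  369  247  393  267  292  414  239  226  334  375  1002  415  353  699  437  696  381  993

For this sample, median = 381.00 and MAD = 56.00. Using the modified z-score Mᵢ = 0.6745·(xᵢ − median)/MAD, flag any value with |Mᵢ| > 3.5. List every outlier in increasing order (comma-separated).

696, 699, 993, 1002

|Mᵢ| > 3.5 ⇔ |xᵢ − 381.00| > 3.5·56.00/0.6745 = 290.59.
So outliers lie outside [90.41, 671.59].
696: M = 3.79 → outlier.
699: M = 3.83 → outlier.
993: M = 7.37 → outlier.
1002: M = 7.48 → outlier.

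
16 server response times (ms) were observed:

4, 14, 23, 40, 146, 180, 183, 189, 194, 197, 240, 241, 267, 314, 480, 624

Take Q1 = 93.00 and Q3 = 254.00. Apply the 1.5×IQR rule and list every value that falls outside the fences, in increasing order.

624

IQR = Q3 − Q1 = 254.00 − 93.00 = 161.00.
Lower fence = Q1 − 1.5·IQR = 93.00 − 241.50 = -148.50.
Upper fence = Q3 + 1.5·IQR = 254.00 + 241.50 = 495.50.
624 > 495.50 → outlier.
All remaining values lie within [-148.50, 495.50].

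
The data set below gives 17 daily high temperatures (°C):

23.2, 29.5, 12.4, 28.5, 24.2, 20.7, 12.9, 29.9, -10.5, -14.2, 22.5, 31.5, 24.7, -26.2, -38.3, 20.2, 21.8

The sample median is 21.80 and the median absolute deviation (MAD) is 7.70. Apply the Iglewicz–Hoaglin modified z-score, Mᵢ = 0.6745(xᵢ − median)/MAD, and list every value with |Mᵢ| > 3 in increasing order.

-38.3, -26.2, -14.2

|Mᵢ| > 3 ⇔ |xᵢ − 21.80| > 3·7.70/0.6745 = 34.25.
So outliers lie outside [-12.45, 56.05].
-38.3: M = -5.26 → outlier.
-26.2: M = -4.20 → outlier.
-14.2: M = -3.15 → outlier.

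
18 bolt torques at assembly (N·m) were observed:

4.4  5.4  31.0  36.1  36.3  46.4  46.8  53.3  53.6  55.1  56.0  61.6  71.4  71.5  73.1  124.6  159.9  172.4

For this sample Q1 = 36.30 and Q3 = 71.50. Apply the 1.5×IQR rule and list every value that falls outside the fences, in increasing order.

124.6, 159.9, 172.4

IQR = Q3 − Q1 = 71.50 − 36.30 = 35.20.
Lower fence = Q1 − 1.5·IQR = 36.30 − 52.80 = -16.50.
Upper fence = Q3 + 1.5·IQR = 71.50 + 52.80 = 124.30.
124.6 > 124.30 → outlier.
159.9 > 124.30 → outlier.
172.4 > 124.30 → outlier.
All remaining values lie within [-16.50, 124.30].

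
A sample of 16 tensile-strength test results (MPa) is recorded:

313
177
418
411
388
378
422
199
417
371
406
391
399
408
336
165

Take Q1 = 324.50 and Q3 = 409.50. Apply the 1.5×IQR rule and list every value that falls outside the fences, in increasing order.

IQR = Q3 − Q1 = 409.50 − 324.50 = 85.00.
Lower fence = Q1 − 1.5·IQR = 324.50 − 127.50 = 197.00.
Upper fence = Q3 + 1.5·IQR = 409.50 + 127.50 = 537.00.
165 < 197.00 → outlier.
177 < 197.00 → outlier.
All remaining values lie within [197.00, 537.00].

165, 177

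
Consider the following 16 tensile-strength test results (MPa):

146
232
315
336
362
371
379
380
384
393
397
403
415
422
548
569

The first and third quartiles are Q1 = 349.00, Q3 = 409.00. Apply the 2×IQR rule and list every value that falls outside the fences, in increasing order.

146, 548, 569

IQR = Q3 − Q1 = 409.00 − 349.00 = 60.00.
Lower fence = Q1 − 2·IQR = 349.00 − 120.00 = 229.00.
Upper fence = Q3 + 2·IQR = 409.00 + 120.00 = 529.00.
146 < 229.00 → outlier.
548 > 529.00 → outlier.
569 > 529.00 → outlier.
All remaining values lie within [229.00, 529.00].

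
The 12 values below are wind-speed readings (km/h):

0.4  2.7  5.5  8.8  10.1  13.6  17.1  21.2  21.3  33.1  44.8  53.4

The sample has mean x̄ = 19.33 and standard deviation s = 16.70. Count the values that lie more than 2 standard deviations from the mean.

1

Cutoffs: x̄ ± 2s = [-14.07, 52.73].
Outside the cutoffs: 53.4.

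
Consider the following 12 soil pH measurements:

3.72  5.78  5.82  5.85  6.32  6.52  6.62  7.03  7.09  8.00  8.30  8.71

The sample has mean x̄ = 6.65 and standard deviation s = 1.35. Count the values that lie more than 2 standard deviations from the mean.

Cutoffs: x̄ ± 2s = [3.95, 9.35].
Outside the cutoffs: 3.72.

1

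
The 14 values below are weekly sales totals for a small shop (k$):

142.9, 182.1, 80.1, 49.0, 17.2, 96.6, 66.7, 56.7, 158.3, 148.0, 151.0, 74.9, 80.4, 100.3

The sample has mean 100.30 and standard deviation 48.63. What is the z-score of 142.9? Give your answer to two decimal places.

z = (142.9 − 100.30) / 48.63 = 0.88.

0.88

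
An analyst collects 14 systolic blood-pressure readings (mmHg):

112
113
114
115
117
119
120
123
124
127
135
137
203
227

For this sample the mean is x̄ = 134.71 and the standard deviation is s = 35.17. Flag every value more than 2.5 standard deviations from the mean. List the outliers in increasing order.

Cutoffs at x̄ ± 2.5s: 134.71 ± 2.5·35.17 = [46.785, 222.635].
227: z = 2.62, |z| > 2.5 → outlier.
Every other value lies within [46.785, 222.635].

227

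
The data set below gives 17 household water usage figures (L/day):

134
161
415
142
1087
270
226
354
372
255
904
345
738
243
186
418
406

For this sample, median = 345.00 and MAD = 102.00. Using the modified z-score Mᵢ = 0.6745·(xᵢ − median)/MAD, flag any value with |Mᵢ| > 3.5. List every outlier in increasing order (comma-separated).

|Mᵢ| > 3.5 ⇔ |xᵢ − 345.00| > 3.5·102.00/0.6745 = 529.28.
So outliers lie outside [-184.28, 874.28].
904: M = 3.70 → outlier.
1087: M = 4.91 → outlier.

904, 1087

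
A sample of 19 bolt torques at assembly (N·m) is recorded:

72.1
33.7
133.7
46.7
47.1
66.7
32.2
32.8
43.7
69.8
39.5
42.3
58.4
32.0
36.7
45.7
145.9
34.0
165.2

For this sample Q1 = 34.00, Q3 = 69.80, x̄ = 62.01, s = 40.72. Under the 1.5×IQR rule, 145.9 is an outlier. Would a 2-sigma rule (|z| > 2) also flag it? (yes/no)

z = (145.9 − 62.01) / 40.72 = 2.06.
|z| = 2.06 > 2.

yes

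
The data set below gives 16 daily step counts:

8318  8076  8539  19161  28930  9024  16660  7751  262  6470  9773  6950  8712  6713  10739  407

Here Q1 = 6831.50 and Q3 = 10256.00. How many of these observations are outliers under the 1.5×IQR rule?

5

IQR = 3424.50; fences at 6831.50 − 5136.75 = 1694.75 and 10256.00 + 5136.75 = 15392.75.
Outside the cutoffs: 262, 407, 16660, 19161, 28930.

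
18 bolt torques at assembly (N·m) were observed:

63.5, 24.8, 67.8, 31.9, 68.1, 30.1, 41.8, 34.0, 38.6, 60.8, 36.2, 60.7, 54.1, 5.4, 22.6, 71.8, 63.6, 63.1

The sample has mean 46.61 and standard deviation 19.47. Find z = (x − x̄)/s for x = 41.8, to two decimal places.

z = (41.8 − 46.61) / 19.47 = -0.25.

-0.25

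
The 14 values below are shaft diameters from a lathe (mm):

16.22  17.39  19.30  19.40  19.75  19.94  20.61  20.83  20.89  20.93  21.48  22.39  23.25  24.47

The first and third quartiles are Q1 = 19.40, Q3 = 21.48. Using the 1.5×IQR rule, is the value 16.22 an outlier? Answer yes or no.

IQR = Q3 − Q1 = 21.48 − 19.40 = 2.08.
Lower fence = Q1 − 1.5·IQR = 19.40 − 3.12 = 16.28.
Upper fence = Q3 + 1.5·IQR = 21.48 + 3.12 = 24.60.
16.22 lies below the lower fence.

yes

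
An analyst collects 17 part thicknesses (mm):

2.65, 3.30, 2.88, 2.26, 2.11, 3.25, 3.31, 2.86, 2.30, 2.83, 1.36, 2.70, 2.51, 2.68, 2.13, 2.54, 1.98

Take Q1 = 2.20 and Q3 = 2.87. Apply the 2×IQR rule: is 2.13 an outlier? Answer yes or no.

IQR = Q3 − Q1 = 2.87 − 2.20 = 0.67.
Lower fence = Q1 − 2·IQR = 2.20 − 1.34 = 0.86.
Upper fence = Q3 + 2·IQR = 2.87 + 1.34 = 4.21.
2.13 lies within [0.86, 4.21].

no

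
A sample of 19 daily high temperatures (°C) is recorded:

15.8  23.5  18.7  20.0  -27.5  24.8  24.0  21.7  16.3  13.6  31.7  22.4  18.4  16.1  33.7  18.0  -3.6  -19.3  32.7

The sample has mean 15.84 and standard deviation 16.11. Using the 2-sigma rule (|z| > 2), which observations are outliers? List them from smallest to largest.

-27.5, -19.3

Cutoffs at x̄ ± 2s: 15.84 ± 2·16.11 = [-16.38, 48.06].
-27.5: z = -2.69, |z| > 2 → outlier.
-19.3: z = -2.18, |z| > 2 → outlier.
Every other value lies within [-16.38, 48.06].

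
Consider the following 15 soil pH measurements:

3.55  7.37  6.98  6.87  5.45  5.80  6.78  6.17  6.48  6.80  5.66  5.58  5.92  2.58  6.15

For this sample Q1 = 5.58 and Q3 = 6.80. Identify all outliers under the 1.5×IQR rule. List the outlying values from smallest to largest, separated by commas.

IQR = Q3 − Q1 = 6.80 − 5.58 = 1.22.
Lower fence = Q1 − 1.5·IQR = 5.58 − 1.83 = 3.75.
Upper fence = Q3 + 1.5·IQR = 6.80 + 1.83 = 8.63.
2.58 < 3.75 → outlier.
3.55 < 3.75 → outlier.
All remaining values lie within [3.75, 8.63].

2.58, 3.55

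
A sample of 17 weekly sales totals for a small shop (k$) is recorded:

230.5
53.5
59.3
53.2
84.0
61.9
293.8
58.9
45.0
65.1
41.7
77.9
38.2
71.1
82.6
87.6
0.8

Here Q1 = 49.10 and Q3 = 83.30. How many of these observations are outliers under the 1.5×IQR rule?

2

IQR = 34.20; fences at 49.10 − 51.30 = -2.20 and 83.30 + 51.30 = 134.60.
Outside the cutoffs: 230.5, 293.8.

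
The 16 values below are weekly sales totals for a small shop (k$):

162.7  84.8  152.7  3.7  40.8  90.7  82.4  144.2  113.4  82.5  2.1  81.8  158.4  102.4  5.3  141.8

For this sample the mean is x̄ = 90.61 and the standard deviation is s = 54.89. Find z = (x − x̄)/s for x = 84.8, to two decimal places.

z = (84.8 − 90.61) / 54.89 = -0.11.

-0.11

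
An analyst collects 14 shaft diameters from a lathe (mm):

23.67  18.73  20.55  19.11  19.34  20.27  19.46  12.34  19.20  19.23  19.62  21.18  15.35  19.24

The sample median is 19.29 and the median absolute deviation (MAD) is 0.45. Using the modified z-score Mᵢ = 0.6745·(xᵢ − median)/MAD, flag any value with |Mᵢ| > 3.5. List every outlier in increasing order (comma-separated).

12.34, 15.35, 23.67

|Mᵢ| > 3.5 ⇔ |xᵢ − 19.29| > 3.5·0.45/0.6745 = 2.34.
So outliers lie outside [16.95, 21.63].
12.34: M = -10.42 → outlier.
15.35: M = -5.91 → outlier.
23.67: M = 6.57 → outlier.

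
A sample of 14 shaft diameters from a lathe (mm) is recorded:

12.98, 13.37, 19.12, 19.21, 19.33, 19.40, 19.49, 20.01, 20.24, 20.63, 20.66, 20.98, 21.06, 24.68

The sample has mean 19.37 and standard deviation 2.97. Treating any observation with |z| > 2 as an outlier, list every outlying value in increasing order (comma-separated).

Cutoffs at x̄ ± 2s: 19.37 ± 2·2.97 = [13.43, 25.31].
12.98: z = -2.15, |z| > 2 → outlier.
13.37: z = -2.02, |z| > 2 → outlier.
Every other value lies within [13.43, 25.31].

12.98, 13.37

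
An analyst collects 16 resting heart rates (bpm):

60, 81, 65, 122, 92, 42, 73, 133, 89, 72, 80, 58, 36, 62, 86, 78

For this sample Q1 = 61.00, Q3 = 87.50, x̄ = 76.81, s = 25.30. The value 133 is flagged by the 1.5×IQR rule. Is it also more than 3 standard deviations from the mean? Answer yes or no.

z = (133 − 76.81) / 25.30 = 2.22.
|z| = 2.22 ≤ 3.

no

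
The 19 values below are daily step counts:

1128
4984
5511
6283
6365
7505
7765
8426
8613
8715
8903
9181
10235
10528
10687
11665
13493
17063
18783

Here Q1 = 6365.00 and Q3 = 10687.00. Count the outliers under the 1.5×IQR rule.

IQR = 4322.00; fences at 6365.00 − 6483.00 = -118.00 and 10687.00 + 6483.00 = 17170.00.
Outside the cutoffs: 18783.

1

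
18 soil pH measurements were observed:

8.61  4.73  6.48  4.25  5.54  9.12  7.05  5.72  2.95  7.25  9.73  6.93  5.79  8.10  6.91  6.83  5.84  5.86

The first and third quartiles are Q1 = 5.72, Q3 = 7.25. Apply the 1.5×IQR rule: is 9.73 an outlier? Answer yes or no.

IQR = Q3 − Q1 = 7.25 − 5.72 = 1.53.
Lower fence = Q1 − 1.5·IQR = 5.72 − 2.295 = 3.425.
Upper fence = Q3 + 1.5·IQR = 7.25 + 2.295 = 9.545.
9.73 lies above the upper fence.

yes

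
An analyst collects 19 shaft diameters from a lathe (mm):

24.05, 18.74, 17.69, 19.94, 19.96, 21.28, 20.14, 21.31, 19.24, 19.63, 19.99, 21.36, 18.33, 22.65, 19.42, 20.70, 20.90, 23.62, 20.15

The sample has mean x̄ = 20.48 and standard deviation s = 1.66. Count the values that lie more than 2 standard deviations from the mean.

1

Cutoffs: x̄ ± 2s = [17.16, 23.80].
Outside the cutoffs: 24.05.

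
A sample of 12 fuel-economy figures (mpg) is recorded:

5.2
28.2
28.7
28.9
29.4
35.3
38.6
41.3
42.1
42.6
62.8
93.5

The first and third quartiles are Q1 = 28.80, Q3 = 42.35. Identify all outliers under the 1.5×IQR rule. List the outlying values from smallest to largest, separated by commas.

5.2, 62.8, 93.5

IQR = Q3 − Q1 = 42.35 − 28.80 = 13.55.
Lower fence = Q1 − 1.5·IQR = 28.80 − 20.325 = 8.475.
Upper fence = Q3 + 1.5·IQR = 42.35 + 20.325 = 62.675.
5.2 < 8.475 → outlier.
62.8 > 62.675 → outlier.
93.5 > 62.675 → outlier.
All remaining values lie within [8.475, 62.675].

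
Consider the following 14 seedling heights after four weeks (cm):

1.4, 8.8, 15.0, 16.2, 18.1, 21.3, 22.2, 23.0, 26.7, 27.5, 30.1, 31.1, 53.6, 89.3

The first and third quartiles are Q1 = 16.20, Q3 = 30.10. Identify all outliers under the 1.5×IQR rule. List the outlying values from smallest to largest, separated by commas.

53.6, 89.3

IQR = Q3 − Q1 = 30.10 − 16.20 = 13.90.
Lower fence = Q1 − 1.5·IQR = 16.20 − 20.85 = -4.65.
Upper fence = Q3 + 1.5·IQR = 30.10 + 20.85 = 50.95.
53.6 > 50.95 → outlier.
89.3 > 50.95 → outlier.
All remaining values lie within [-4.65, 50.95].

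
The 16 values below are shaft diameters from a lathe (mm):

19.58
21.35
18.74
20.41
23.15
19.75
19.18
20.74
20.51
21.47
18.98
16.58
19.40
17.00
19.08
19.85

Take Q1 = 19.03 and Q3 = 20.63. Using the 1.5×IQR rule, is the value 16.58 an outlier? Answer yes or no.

yes

IQR = Q3 − Q1 = 20.63 − 19.03 = 1.60.
Lower fence = Q1 − 1.5·IQR = 19.03 − 2.40 = 16.63.
Upper fence = Q3 + 1.5·IQR = 20.63 + 2.40 = 23.03.
16.58 lies below the lower fence.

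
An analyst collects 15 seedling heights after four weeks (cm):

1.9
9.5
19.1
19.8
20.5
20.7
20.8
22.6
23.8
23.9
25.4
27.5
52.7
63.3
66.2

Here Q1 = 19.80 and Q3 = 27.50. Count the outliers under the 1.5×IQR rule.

4

IQR = 7.70; fences at 19.80 − 11.55 = 8.25 and 27.50 + 11.55 = 39.05.
Outside the cutoffs: 1.9, 52.7, 63.3, 66.2.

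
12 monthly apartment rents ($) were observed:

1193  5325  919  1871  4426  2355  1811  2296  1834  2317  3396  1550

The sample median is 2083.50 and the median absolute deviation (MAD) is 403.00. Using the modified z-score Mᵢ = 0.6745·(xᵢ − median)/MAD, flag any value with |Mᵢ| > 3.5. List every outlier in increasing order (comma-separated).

|Mᵢ| > 3.5 ⇔ |xᵢ − 2083.50| > 3.5·403.00/0.6745 = 2091.18.
So outliers lie outside [-7.68, 4174.68].
4426: M = 3.92 → outlier.
5325: M = 5.43 → outlier.

4426, 5325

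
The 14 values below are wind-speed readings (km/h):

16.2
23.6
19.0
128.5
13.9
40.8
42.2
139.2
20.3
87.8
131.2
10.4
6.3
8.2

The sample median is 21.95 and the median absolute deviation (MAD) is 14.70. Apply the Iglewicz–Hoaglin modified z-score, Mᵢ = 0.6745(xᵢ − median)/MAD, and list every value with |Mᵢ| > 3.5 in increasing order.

|Mᵢ| > 3.5 ⇔ |xᵢ − 21.95| > 3.5·14.70/0.6745 = 76.28.
So outliers lie outside [-54.33, 98.23].
128.5: M = 4.89 → outlier.
131.2: M = 5.01 → outlier.
139.2: M = 5.38 → outlier.

128.5, 131.2, 139.2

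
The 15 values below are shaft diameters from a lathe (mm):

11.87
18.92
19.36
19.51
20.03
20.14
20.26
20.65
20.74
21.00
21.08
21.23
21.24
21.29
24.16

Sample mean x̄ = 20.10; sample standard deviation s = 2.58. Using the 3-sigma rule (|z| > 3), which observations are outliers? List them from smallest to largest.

11.87

Cutoffs at x̄ ± 3s: 20.10 ± 3·2.58 = [12.36, 27.84].
11.87: z = -3.19, |z| > 3 → outlier.
Every other value lies within [12.36, 27.84].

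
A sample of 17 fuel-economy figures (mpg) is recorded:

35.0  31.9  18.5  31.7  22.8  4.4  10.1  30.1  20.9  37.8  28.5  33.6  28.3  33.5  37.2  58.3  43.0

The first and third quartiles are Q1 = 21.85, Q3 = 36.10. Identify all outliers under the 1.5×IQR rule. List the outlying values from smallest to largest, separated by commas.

IQR = Q3 − Q1 = 36.10 − 21.85 = 14.25.
Lower fence = Q1 − 1.5·IQR = 21.85 − 21.375 = 0.475.
Upper fence = Q3 + 1.5·IQR = 36.10 + 21.375 = 57.475.
58.3 > 57.475 → outlier.
All remaining values lie within [0.475, 57.475].

58.3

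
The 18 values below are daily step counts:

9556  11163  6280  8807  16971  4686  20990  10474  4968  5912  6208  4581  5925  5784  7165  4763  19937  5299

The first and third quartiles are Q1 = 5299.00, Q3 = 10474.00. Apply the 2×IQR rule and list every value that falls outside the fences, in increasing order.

20990

IQR = Q3 − Q1 = 10474.00 − 5299.00 = 5175.00.
Lower fence = Q1 − 2·IQR = 5299.00 − 10350.00 = -5051.00.
Upper fence = Q3 + 2·IQR = 10474.00 + 10350.00 = 20824.00.
20990 > 20824.00 → outlier.
All remaining values lie within [-5051.00, 20824.00].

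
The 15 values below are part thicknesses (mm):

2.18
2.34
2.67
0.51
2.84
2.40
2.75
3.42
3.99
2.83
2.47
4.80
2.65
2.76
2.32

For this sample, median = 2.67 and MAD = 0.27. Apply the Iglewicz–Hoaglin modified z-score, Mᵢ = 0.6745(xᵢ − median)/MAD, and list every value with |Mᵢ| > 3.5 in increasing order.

0.51, 4.80

|Mᵢ| > 3.5 ⇔ |xᵢ − 2.67| > 3.5·0.27/0.6745 = 1.40.
So outliers lie outside [1.27, 4.07].
0.51: M = -5.40 → outlier.
4.80: M = 5.32 → outlier.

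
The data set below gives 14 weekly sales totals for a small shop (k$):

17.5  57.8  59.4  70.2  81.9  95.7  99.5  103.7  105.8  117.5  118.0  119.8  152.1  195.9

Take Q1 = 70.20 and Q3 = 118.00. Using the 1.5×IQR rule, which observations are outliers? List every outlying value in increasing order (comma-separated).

195.9

IQR = Q3 − Q1 = 118.00 − 70.20 = 47.80.
Lower fence = Q1 − 1.5·IQR = 70.20 − 71.70 = -1.50.
Upper fence = Q3 + 1.5·IQR = 118.00 + 71.70 = 189.70.
195.9 > 189.70 → outlier.
All remaining values lie within [-1.50, 189.70].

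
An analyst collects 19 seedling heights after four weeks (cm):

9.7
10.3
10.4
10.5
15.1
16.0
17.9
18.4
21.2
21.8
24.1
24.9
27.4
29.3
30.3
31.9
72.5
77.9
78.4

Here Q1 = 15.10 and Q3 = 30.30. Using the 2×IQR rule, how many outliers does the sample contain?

3

IQR = 15.20; fences at 15.10 − 30.40 = -15.30 and 30.30 + 30.40 = 60.70.
Outside the cutoffs: 72.5, 77.9, 78.4.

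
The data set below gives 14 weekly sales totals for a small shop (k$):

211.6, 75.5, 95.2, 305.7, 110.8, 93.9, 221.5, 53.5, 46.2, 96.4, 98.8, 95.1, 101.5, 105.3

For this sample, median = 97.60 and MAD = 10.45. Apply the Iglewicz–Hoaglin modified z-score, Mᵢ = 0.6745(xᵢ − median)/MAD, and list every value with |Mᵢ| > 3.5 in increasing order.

|Mᵢ| > 3.5 ⇔ |xᵢ − 97.60| > 3.5·10.45/0.6745 = 54.23.
So outliers lie outside [43.37, 151.83].
211.6: M = 7.36 → outlier.
221.5: M = 8.00 → outlier.
305.7: M = 13.43 → outlier.

211.6, 221.5, 305.7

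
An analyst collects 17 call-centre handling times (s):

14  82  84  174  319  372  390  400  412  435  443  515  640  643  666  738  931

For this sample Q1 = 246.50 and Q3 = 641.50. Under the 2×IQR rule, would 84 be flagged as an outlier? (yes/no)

IQR = Q3 − Q1 = 641.50 − 246.50 = 395.00.
Lower fence = Q1 − 2·IQR = 246.50 − 790.00 = -543.50.
Upper fence = Q3 + 2·IQR = 641.50 + 790.00 = 1431.50.
84 lies within [-543.50, 1431.50].

no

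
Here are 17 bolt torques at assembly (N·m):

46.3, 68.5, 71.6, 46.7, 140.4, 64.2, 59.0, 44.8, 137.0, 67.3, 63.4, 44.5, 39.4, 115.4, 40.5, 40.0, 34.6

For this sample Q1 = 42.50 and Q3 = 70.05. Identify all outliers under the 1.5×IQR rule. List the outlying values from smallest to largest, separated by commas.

IQR = Q3 − Q1 = 70.05 − 42.50 = 27.55.
Lower fence = Q1 − 1.5·IQR = 42.50 − 41.325 = 1.175.
Upper fence = Q3 + 1.5·IQR = 70.05 + 41.325 = 111.375.
115.4 > 111.375 → outlier.
137.0 > 111.375 → outlier.
140.4 > 111.375 → outlier.
All remaining values lie within [1.175, 111.375].

115.4, 137.0, 140.4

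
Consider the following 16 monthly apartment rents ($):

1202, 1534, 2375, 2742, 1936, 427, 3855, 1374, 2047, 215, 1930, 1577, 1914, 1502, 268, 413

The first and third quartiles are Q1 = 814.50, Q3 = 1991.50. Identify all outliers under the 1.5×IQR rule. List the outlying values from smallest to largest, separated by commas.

IQR = Q3 − Q1 = 1991.50 − 814.50 = 1177.00.
Lower fence = Q1 − 1.5·IQR = 814.50 − 1765.50 = -951.00.
Upper fence = Q3 + 1.5·IQR = 1991.50 + 1765.50 = 3757.00.
3855 > 3757.00 → outlier.
All remaining values lie within [-951.00, 3757.00].

3855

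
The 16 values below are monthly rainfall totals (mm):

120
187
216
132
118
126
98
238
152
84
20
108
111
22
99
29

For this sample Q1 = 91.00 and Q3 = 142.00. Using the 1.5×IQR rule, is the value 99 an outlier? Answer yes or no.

no

IQR = Q3 − Q1 = 142.00 − 91.00 = 51.00.
Lower fence = Q1 − 1.5·IQR = 91.00 − 76.50 = 14.50.
Upper fence = Q3 + 1.5·IQR = 142.00 + 76.50 = 218.50.
99 lies within [14.50, 218.50].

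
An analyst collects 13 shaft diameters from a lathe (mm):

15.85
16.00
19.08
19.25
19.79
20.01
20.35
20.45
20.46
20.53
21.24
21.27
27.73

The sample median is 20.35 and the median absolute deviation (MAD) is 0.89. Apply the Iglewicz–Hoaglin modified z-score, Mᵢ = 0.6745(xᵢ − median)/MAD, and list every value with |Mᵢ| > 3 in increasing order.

15.85, 16.00, 27.73

|Mᵢ| > 3 ⇔ |xᵢ − 20.35| > 3·0.89/0.6745 = 3.96.
So outliers lie outside [16.39, 24.31].
15.85: M = -3.41 → outlier.
16.00: M = -3.30 → outlier.
27.73: M = 5.59 → outlier.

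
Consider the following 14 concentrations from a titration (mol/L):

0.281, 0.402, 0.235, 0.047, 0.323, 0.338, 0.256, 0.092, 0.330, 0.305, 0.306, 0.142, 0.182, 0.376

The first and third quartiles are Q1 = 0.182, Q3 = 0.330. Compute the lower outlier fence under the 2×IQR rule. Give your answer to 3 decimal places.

IQR = Q3 − Q1 = 0.330 − 0.182 = 0.148.
Lower fence = Q1 − 2·IQR = 0.182 − 0.296 = -0.114.
Upper fence = Q3 + 2·IQR = 0.330 + 0.296 = 0.626.

-0.114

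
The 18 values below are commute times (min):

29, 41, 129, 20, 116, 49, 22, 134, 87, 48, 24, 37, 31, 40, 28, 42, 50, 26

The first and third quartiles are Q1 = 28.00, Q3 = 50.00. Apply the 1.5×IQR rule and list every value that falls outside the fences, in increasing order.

IQR = Q3 − Q1 = 50.00 − 28.00 = 22.00.
Lower fence = Q1 − 1.5·IQR = 28.00 − 33.00 = -5.00.
Upper fence = Q3 + 1.5·IQR = 50.00 + 33.00 = 83.00.
87 > 83.00 → outlier.
116 > 83.00 → outlier.
129 > 83.00 → outlier.
134 > 83.00 → outlier.
All remaining values lie within [-5.00, 83.00].

87, 116, 129, 134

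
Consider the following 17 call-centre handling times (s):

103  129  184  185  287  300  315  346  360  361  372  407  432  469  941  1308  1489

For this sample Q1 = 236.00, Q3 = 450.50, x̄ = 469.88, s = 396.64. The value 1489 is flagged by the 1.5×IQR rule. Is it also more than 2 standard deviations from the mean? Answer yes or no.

z = (1489 − 469.88) / 396.64 = 2.57.
|z| = 2.57 > 2.

yes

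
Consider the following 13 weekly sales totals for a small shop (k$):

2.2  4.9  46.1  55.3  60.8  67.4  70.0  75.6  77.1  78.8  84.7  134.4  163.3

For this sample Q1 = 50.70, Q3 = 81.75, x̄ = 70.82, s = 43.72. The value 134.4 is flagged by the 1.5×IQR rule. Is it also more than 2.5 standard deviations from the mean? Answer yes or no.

no

z = (134.4 − 70.82) / 43.72 = 1.45.
|z| = 1.45 ≤ 2.5.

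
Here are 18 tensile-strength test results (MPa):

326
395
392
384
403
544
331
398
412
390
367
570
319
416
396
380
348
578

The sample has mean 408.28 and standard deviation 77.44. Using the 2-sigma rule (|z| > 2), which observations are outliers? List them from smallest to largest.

570, 578

Cutoffs at x̄ ± 2s: 408.28 ± 2·77.44 = [253.40, 563.16].
570: z = 2.09, |z| > 2 → outlier.
578: z = 2.19, |z| > 2 → outlier.
Every other value lies within [253.40, 563.16].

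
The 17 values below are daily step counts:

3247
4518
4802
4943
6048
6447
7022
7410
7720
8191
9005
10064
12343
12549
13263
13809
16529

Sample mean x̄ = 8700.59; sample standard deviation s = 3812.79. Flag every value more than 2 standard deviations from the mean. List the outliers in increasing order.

Cutoffs at x̄ ± 2s: 8700.59 ± 2·3812.79 = [1075.01, 16326.17].
16529: z = 2.05, |z| > 2 → outlier.
Every other value lies within [1075.01, 16326.17].

16529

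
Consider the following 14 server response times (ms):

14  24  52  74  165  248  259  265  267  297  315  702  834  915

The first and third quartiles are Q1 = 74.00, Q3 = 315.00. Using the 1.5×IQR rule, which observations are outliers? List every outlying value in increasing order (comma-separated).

IQR = Q3 − Q1 = 315.00 − 74.00 = 241.00.
Lower fence = Q1 − 1.5·IQR = 74.00 − 361.50 = -287.50.
Upper fence = Q3 + 1.5·IQR = 315.00 + 361.50 = 676.50.
702 > 676.50 → outlier.
834 > 676.50 → outlier.
915 > 676.50 → outlier.
All remaining values lie within [-287.50, 676.50].

702, 834, 915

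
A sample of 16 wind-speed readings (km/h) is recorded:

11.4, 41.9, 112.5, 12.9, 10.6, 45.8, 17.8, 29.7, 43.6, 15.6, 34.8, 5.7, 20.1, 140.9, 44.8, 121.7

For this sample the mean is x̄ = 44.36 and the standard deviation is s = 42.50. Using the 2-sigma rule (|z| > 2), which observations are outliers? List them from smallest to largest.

140.9

Cutoffs at x̄ ± 2s: 44.36 ± 2·42.50 = [-40.64, 129.36].
140.9: z = 2.27, |z| > 2 → outlier.
Every other value lies within [-40.64, 129.36].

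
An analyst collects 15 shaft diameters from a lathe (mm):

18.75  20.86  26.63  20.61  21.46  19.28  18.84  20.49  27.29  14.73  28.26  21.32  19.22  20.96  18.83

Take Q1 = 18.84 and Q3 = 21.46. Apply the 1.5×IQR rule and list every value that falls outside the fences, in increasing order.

IQR = Q3 − Q1 = 21.46 − 18.84 = 2.62.
Lower fence = Q1 − 1.5·IQR = 18.84 − 3.93 = 14.91.
Upper fence = Q3 + 1.5·IQR = 21.46 + 3.93 = 25.39.
14.73 < 14.91 → outlier.
26.63 > 25.39 → outlier.
27.29 > 25.39 → outlier.
28.26 > 25.39 → outlier.
All remaining values lie within [14.91, 25.39].

14.73, 26.63, 27.29, 28.26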